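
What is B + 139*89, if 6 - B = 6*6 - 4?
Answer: 12345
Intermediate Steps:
B = -26 (B = 6 - (6*6 - 4) = 6 - (36 - 4) = 6 - 1*32 = 6 - 32 = -26)
B + 139*89 = -26 + 139*89 = -26 + 12371 = 12345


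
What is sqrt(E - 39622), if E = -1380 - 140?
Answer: I*sqrt(41142) ≈ 202.83*I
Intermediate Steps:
E = -1520
sqrt(E - 39622) = sqrt(-1520 - 39622) = sqrt(-41142) = I*sqrt(41142)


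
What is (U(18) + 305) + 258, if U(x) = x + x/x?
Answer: 582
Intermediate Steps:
U(x) = 1 + x (U(x) = x + 1 = 1 + x)
(U(18) + 305) + 258 = ((1 + 18) + 305) + 258 = (19 + 305) + 258 = 324 + 258 = 582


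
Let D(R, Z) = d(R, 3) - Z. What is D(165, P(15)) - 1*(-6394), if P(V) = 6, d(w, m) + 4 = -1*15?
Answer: 6369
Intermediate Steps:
d(w, m) = -19 (d(w, m) = -4 - 1*15 = -4 - 15 = -19)
D(R, Z) = -19 - Z
D(165, P(15)) - 1*(-6394) = (-19 - 1*6) - 1*(-6394) = (-19 - 6) + 6394 = -25 + 6394 = 6369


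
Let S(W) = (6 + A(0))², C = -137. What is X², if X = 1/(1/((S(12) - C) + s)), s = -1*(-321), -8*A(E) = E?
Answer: 244036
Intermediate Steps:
A(E) = -E/8
s = 321
S(W) = 36 (S(W) = (6 - ⅛*0)² = (6 + 0)² = 6² = 36)
X = 494 (X = 1/(1/((36 - 1*(-137)) + 321)) = 1/(1/((36 + 137) + 321)) = 1/(1/(173 + 321)) = 1/(1/494) = 494)
X² = 494² = 244036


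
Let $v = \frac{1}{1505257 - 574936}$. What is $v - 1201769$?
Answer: $- \frac{1118030937848}{930321} \approx -1.2018 \cdot 10^{6}$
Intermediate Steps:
$v = \frac{1}{930321} \approx 1.0749 \cdot 10^{-6}$
$v - 1201769 = \frac{1}{930321} - 1201769 = - \frac{1118030937848}{930321}$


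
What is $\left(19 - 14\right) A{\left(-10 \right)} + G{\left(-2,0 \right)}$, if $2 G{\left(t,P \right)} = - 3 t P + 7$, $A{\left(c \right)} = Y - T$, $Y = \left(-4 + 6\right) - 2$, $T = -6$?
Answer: $\frac{67}{2} \approx 33.5$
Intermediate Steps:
$Y = 0$ ($Y = 2 - 2 = 0$)
$A{\left(c \right)} = 6$ ($A{\left(c \right)} = 0 - -6 = 0 + 6 = 6$)
$G{\left(t,P \right)} = \frac{7}{2} - \frac{3 P t}{2}$ ($G{\left(t,P \right)} = \frac{- 3 t P + 7}{2} = \frac{- 3 P t + 7}{2} = \frac{7 - 3 P t}{2} = \frac{7}{2} - \frac{3 P t}{2}$)
$\left(19 - 14\right) A{\left(-10 \right)} + G{\left(-2,0 \right)} = \left(19 - 14\right) 6 + \left(\frac{7}{2} - 0 \left(-2\right)\right) = \left(19 - 14\right) 6 + \left(\frac{7}{2} + 0\right) = 5 \cdot 6 + \frac{7}{2} = 30 + \frac{7}{2} = \frac{67}{2}$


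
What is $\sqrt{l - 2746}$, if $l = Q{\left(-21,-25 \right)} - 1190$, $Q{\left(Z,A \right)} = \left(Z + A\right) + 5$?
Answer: $i \sqrt{3977} \approx 63.063 i$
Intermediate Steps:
$Q{\left(Z,A \right)} = 5 + A + Z$ ($Q{\left(Z,A \right)} = \left(A + Z\right) + 5 = 5 + A + Z$)
$l = -1231$ ($l = \left(5 - 25 - 21\right) - 1190 = -41 - 1190 = -1231$)
$\sqrt{l - 2746} = \sqrt{-1231 - 2746} = \sqrt{-3977} = i \sqrt{3977}$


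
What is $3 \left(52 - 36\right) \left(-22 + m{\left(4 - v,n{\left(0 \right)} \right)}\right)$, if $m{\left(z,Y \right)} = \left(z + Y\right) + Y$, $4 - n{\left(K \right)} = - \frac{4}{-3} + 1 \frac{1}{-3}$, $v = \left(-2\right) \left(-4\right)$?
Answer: $-960$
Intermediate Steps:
$v = 8$
$n{\left(K \right)} = 3$ ($n{\left(K \right)} = 4 - \left(- \frac{4}{-3} + 1 \frac{1}{-3}\right) = 4 - \left(\left(-4\right) \left(- \frac{1}{3}\right) + 1 \left(- \frac{1}{3}\right)\right) = 4 - \left(\frac{4}{3} - \frac{1}{3}\right) = 4 - 1 = 3$)
$m{\left(z,Y \right)} = z + 2 Y$ ($m{\left(z,Y \right)} = \left(Y + z\right) + Y = z + 2 Y$)
$3 \left(52 - 36\right) \left(-22 + m{\left(4 - v,n{\left(0 \right)} \right)}\right) = 3 \left(52 - 36\right) \left(-22 + \left(\left(4 - 8\right) + 2 \cdot 3\right)\right) = 3 \cdot 16 \left(-22 + \left(\left(4 - 8\right) + 6\right)\right) = 3 \cdot 16 \left(-22 + \left(-4 + 6\right)\right) = 3 \cdot 16 \left(-22 + 2\right) = 3 \cdot 16 \left(-20\right) = 3 \left(-320\right) = -960$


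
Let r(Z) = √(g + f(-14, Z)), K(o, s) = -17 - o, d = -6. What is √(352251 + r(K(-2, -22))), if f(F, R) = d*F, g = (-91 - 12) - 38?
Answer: √(352251 + I*√57) ≈ 593.51 + 0.006*I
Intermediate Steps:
g = -141 (g = -103 - 38 = -141)
f(F, R) = -6*F
r(Z) = I*√57 (r(Z) = √(-141 - 6*(-14)) = √(-141 + 84) = √(-57) = I*√57)
√(352251 + r(K(-2, -22))) = √(352251 + I*√57)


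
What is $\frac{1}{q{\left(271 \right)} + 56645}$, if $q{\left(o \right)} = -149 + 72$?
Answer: $\frac{1}{56568} \approx 1.7678 \cdot 10^{-5}$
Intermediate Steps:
$q{\left(o \right)} = -77$
$\frac{1}{q{\left(271 \right)} + 56645} = \frac{1}{-77 + 56645} = \frac{1}{56568}$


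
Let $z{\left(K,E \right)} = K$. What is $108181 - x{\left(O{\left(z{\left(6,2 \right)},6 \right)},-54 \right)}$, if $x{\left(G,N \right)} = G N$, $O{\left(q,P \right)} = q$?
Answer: $108505$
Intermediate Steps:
$108181 - x{\left(O{\left(z{\left(6,2 \right)},6 \right)},-54 \right)} = 108181 - 6 \left(-54\right) = 108181 - -324 = 108181 + 324 = 108505$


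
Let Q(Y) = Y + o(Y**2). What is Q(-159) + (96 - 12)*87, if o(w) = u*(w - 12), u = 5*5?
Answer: 638874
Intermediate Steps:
u = 25
o(w) = -300 + 25*w (o(w) = 25*(w - 12) = 25*(-12 + w) = -300 + 25*w)
Q(Y) = -300 + Y + 25*Y**2 (Q(Y) = Y + (-300 + 25*Y**2) = -300 + Y + 25*Y**2)
Q(-159) + (96 - 12)*87 = (-300 - 159 + 25*(-159)**2) + (96 - 12)*87 = (-300 - 159 + 25*25281) + 84*87 = (-300 - 159 + 632025) + 7308 = 631566 + 7308 = 638874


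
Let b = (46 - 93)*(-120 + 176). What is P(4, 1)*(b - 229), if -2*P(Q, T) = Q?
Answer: 5722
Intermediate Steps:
P(Q, T) = -Q/2
b = -2632 (b = -47*56 = -2632)
P(4, 1)*(b - 229) = (-½*4)*(-2632 - 229) = -2*(-2861) = 5722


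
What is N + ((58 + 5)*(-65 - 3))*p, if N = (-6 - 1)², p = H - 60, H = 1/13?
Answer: 3337873/13 ≈ 2.5676e+5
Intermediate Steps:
H = 1/13 ≈ 0.076923
p = -779/13 (p = 1/13 - 60 = -779/13 ≈ -59.923)
N = 49 (N = (-7)² = 49)
N + ((58 + 5)*(-65 - 3))*p = 49 + ((58 + 5)*(-65 - 3))*(-779/13) = 49 + (63*(-68))*(-779/13) = 49 - 4284*(-779/13) = 49 + 3337236/13 = 3337873/13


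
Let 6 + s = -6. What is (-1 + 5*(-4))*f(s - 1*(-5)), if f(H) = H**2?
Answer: -1029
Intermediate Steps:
s = -12 (s = -6 - 6 = -12)
(-1 + 5*(-4))*f(s - 1*(-5)) = (-1 + 5*(-4))*(-12 - 1*(-5))**2 = (-1 - 20)*(-12 + 5)**2 = -21*(-7)**2 = -21*49 = -1029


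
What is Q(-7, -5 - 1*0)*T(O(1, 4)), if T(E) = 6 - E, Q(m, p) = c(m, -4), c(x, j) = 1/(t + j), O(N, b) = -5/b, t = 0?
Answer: -29/16 ≈ -1.8125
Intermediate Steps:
c(x, j) = 1/j (c(x, j) = 1/(0 + j) = 1/j)
Q(m, p) = -1/4 (Q(m, p) = 1/(-4) = -1/4)
Q(-7, -5 - 1*0)*T(O(1, 4)) = -(6 - (-5)/4)/4 = -(6 - 1*(-5/4))/4 = -(6 + 5/4)/4 = -1/4*29/4 = -29/16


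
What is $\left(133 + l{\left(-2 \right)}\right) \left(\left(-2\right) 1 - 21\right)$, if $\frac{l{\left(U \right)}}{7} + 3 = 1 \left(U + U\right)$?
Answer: $-1932$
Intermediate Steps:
$l{\left(U \right)} = -21 + 14 U$ ($l{\left(U \right)} = -21 + 7 \cdot 1 \left(U + U\right) = -21 + 7 \cdot 1 \cdot 2 U = -21 + 7 \cdot 2 U = -21 + 14 U$)
$\left(133 + l{\left(-2 \right)}\right) \left(\left(-2\right) 1 - 21\right) = \left(133 + \left(-21 + 14 \left(-2\right)\right)\right) \left(\left(-2\right) 1 - 21\right) = \left(133 - 49\right) \left(-2 - 21\right) = \left(133 - 49\right) \left(-23\right) = 84 \left(-23\right) = -1932$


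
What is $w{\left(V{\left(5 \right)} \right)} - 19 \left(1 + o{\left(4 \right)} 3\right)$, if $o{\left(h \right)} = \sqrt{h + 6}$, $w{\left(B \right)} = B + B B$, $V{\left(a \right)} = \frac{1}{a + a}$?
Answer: $- \frac{1889}{100} - 57 \sqrt{10} \approx -199.14$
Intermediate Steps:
$V{\left(a \right)} = \frac{1}{2 a}$
$w{\left(B \right)} = B + B^{2}$
$o{\left(h \right)} = \sqrt{6 + h}$
$w{\left(V{\left(5 \right)} \right)} - 19 \left(1 + o{\left(4 \right)} 3\right) = \frac{1}{2 \cdot 5} \left(1 + \frac{1}{2 \cdot 5}\right) - 19 \left(1 + \sqrt{6 + 4} \cdot 3\right) = \frac{1}{2} \cdot \frac{1}{5} \left(1 + \frac{1}{2} \cdot \frac{1}{5}\right) - 19 \left(1 + \sqrt{10} \cdot 3\right) = \frac{1 + \frac{1}{10}}{10} - 19 \left(1 + 3 \sqrt{10}\right) = \frac{1}{10} \cdot \frac{11}{10} - \left(19 + 57 \sqrt{10}\right) = \frac{11}{100} - \left(19 + 57 \sqrt{10}\right) = - \frac{1889}{100} - 57 \sqrt{10}$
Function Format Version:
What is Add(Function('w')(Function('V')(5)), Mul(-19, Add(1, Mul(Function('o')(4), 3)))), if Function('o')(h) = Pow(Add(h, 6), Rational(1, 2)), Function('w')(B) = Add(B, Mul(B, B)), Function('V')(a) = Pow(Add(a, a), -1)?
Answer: Add(Rational(-1889, 100), Mul(-57, Pow(10, Rational(1, 2)))) ≈ -199.14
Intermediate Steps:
Function('V')(a) = Mul(Rational(1, 2), Pow(a, -1)) (Function('V')(a) = Pow(Mul(2, a), -1) = Mul(Rational(1, 2), Pow(a, -1)))
Function('w')(B) = Add(B, Pow(B, 2))
Function('o')(h) = Pow(Add(6, h), Rational(1, 2))
Add(Function('w')(Function('V')(5)), Mul(-19, Add(1, Mul(Function('o')(4), 3)))) = Add(Mul(Mul(Rational(1, 2), Pow(5, -1)), Add(1, Mul(Rational(1, 2), Pow(5, -1)))), Mul(-19, Add(1, Mul(Pow(Add(6, 4), Rational(1, 2)), 3)))) = Add(Mul(Mul(Rational(1, 2), Rational(1, 5)), Add(1, Mul(Rational(1, 2), Rational(1, 5)))), Mul(-19, Add(1, Mul(Pow(10, Rational(1, 2)), 3)))) = Add(Mul(Rational(1, 10), Add(1, Rational(1, 10))), Mul(-19, Add(1, Mul(3, Pow(10, Rational(1, 2)))))) = Add(Mul(Rational(1, 10), Rational(11, 10)), Add(-19, Mul(-57, Pow(10, Rational(1, 2))))) = Add(Rational(11, 100), Add(-19, Mul(-57, Pow(10, Rational(1, 2))))) = Add(Rational(-1889, 100), Mul(-57, Pow(10, Rational(1, 2))))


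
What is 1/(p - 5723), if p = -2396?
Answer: -1/8119 ≈ -0.00012317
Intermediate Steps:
1/(p - 5723) = 1/(-2396 - 5723) = 1/(-8119) = -1/8119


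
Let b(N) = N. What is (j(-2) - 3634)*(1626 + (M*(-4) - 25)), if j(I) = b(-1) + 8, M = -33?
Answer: -6285591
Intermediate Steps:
j(I) = 7 (j(I) = -1 + 8 = 7)
(j(-2) - 3634)*(1626 + (M*(-4) - 25)) = (7 - 3634)*(1626 + (-33*(-4) - 25)) = -3627*(1626 + (132 - 25)) = -3627*(1626 + 107) = -3627*1733 = -6285591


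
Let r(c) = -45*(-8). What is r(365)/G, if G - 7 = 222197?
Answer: 30/18517 ≈ 0.0016201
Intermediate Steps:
G = 222204 (G = 7 + 222197 = 222204)
r(c) = 360
r(365)/G = 360/222204 = 360*(1/222204) = 30/18517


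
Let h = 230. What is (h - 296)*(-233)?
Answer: 15378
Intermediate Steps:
(h - 296)*(-233) = (230 - 296)*(-233) = -66*(-233) = 15378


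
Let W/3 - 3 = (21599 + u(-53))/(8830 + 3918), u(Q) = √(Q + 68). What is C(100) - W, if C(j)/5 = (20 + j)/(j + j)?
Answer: -141285/12748 - 3*√15/12748 ≈ -11.084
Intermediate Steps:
C(j) = 5*(20 + j)/(2*j) (C(j) = 5*((20 + j)/(j + j)) = 5*((20 + j)/((2*j))) = 5*((20 + j)*(1/(2*j))) = 5*((20 + j)/(2*j)) = 5*(20 + j)/(2*j))
u(Q) = √(68 + Q)
W = 179529/12748 + 3*√15/12748 (W = 9 + 3*((21599 + √(68 - 53))/(8830 + 3918)) = 9 + 3*((21599 + √15)/12748) = 9 + 3*((21599 + √15)*(1/12748)) = 9 + 3*(21599/12748 + √15/12748) = 9 + (64797/12748 + 3*√15/12748) = 179529/12748 + 3*√15/12748 ≈ 14.084)
C(100) - W = (5/2 + 50/100) - (179529/12748 + 3*√15/12748) = (5/2 + 50*(1/100)) + (-179529/12748 - 3*√15/12748) = (5/2 + ½) + (-179529/12748 - 3*√15/12748) = 3 + (-179529/12748 - 3*√15/12748) = -141285/12748 - 3*√15/12748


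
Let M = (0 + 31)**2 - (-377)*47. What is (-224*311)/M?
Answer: -8708/2335 ≈ -3.7293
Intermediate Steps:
M = 18680 (M = 31**2 - 1*(-17719) = 961 + 17719 = 18680)
(-224*311)/M = -224*311/18680 = -69664*1/18680 = -8708/2335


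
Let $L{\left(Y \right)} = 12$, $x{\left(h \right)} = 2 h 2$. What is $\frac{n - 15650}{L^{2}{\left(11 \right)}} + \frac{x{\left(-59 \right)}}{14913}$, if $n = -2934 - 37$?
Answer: $- \frac{30858773}{238608} \approx -129.33$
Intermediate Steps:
$x{\left(h \right)} = 4 h$
$n = -2971$
$\frac{n - 15650}{L^{2}{\left(11 \right)}} + \frac{x{\left(-59 \right)}}{14913} = \frac{-2971 - 15650}{12^{2}} + \frac{4 \left(-59\right)}{14913} = - \frac{18621}{144} - \frac{236}{14913} = \left(-18621\right) \frac{1}{144} - \frac{236}{14913} = - \frac{2069}{16} - \frac{236}{14913} = - \frac{30858773}{238608}$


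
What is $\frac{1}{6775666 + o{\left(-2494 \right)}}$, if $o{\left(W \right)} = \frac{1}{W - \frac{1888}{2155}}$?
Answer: $\frac{5376458}{36429083668873} \approx 1.4759 \cdot 10^{-7}$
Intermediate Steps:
$o{\left(W \right)} = \frac{1}{- \frac{1888}{2155} + W}$ ($o{\left(W \right)} = \frac{1}{W - \frac{1888}{2155}} = \frac{1}{- \frac{1888}{2155} + W}$)
$\frac{1}{6775666 + o{\left(-2494 \right)}} = \frac{1}{6775666 + \frac{2155}{-1888 + 2155 \left(-2494\right)}} = \frac{1}{6775666 + \frac{2155}{-1888 - 5374570}} = \frac{1}{6775666 + \frac{2155}{-5376458}} = \frac{1}{6775666 + 2155 \left(- \frac{1}{5376458}\right)} = \frac{1}{6775666 - \frac{2155}{5376458}} = \frac{1}{\frac{36429083668873}{5376458}} = \frac{5376458}{36429083668873}$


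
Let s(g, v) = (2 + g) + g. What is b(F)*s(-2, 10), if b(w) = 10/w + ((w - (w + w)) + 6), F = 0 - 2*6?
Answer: -103/3 ≈ -34.333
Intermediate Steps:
s(g, v) = 2 + 2*g
F = -12 (F = 0 - 12 = -12)
b(w) = 6 - w + 10/w (b(w) = 10/w + ((w - 2*w) + 6) = 10/w + (-w + 6) = 10/w + (6 - w) = 6 - w + 10/w)
b(F)*s(-2, 10) = (6 - 1*(-12) + 10/(-12))*(2 + 2*(-2)) = (6 + 12 + 10*(-1/12))*(2 - 4) = (6 + 12 - ⅚)*(-2) = (103/6)*(-2) = -103/3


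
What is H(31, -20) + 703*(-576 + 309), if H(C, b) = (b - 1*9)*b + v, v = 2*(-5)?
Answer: -187131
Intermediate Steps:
v = -10
H(C, b) = -10 + b*(-9 + b) (H(C, b) = (b - 1*9)*b - 10 = (b - 9)*b - 10 = (-9 + b)*b - 10 = b*(-9 + b) - 10 = -10 + b*(-9 + b))
H(31, -20) + 703*(-576 + 309) = (-10 + (-20)**2 - 9*(-20)) + 703*(-576 + 309) = (-10 + 400 + 180) + 703*(-267) = 570 - 187701 = -187131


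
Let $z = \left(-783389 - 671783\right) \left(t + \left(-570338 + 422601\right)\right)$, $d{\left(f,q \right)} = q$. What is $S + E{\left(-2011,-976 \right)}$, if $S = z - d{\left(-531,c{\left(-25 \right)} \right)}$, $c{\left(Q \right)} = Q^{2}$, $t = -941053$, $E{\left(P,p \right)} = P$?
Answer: $1584376719244$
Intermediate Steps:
$z = 1584376721880$ ($z = \left(-783389 - 671783\right) \left(-941053 + \left(-570338 + 422601\right)\right) = - 1455172 \left(-941053 - 147737\right) = \left(-1455172\right) \left(-1088790\right) = 1584376721880$)
$S = 1584376721255$ ($S = 1584376721880 - \left(-25\right)^{2} = 1584376721880 - 625 = 1584376721255$)
$S + E{\left(-2011,-976 \right)} = 1584376721255 - 2011 = 1584376719244$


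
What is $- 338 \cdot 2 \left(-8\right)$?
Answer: $5408$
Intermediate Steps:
$- 338 \cdot 2 \left(-8\right) = \left(-338\right) \left(-16\right) = 5408$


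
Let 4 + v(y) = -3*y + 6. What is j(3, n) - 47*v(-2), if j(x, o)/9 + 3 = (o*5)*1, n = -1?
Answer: -448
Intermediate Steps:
j(x, o) = -27 + 45*o (j(x, o) = -27 + 9*((o*5)*1) = -27 + 9*((5*o)*1) = -27 + 9*(5*o) = -27 + 45*o)
v(y) = 2 - 3*y (v(y) = -4 + (-3*y + 6) = -4 + (6 - 3*y) = 2 - 3*y)
j(3, n) - 47*v(-2) = (-27 + 45*(-1)) - 47*(2 - 3*(-2)) = (-27 - 45) - 47*(2 + 6) = -72 - 47*8 = -72 - 376 = -448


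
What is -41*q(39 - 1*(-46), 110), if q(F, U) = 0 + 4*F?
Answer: -13940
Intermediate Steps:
q(F, U) = 4*F
-41*q(39 - 1*(-46), 110) = -164*(39 - 1*(-46)) = -164*(39 + 46) = -164*85 = -41*340 = -13940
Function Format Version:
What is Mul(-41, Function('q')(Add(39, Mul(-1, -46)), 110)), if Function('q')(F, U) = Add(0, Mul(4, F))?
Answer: -13940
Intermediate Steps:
Function('q')(F, U) = Mul(4, F)
Mul(-41, Function('q')(Add(39, Mul(-1, -46)), 110)) = Mul(-41, Mul(4, Add(39, Mul(-1, -46)))) = Mul(-41, Mul(4, Add(39, 46))) = Mul(-41, Mul(4, 85)) = Mul(-41, 340) = -13940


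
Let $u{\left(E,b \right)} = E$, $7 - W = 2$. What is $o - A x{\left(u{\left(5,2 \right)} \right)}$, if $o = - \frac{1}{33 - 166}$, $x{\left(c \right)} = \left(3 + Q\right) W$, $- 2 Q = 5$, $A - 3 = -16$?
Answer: $\frac{8647}{266} \approx 32.508$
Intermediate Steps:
$A = -13$ ($A = 3 - 16 = -13$)
$W = 5$ ($W = 7 - 2 = 5$)
$Q = - \frac{5}{2}$ ($Q = \left(- \frac{1}{2}\right) 5 = - \frac{5}{2} \approx -2.5$)
$x{\left(c \right)} = \frac{5}{2}$ ($x{\left(c \right)} = \left(3 - \frac{5}{2}\right) 5 = \frac{1}{2} \cdot 5 = \frac{5}{2}$)
$o = \frac{1}{133}$ ($o = - \frac{1}{-133} = \left(-1\right) \left(- \frac{1}{133}\right) = \frac{1}{133} \approx 0.0075188$)
$o - A x{\left(u{\left(5,2 \right)} \right)} = \frac{1}{133} - \left(-13\right) \frac{5}{2} = \frac{1}{133} - - \frac{65}{2} = \frac{1}{133} + \frac{65}{2} = \frac{8647}{266}$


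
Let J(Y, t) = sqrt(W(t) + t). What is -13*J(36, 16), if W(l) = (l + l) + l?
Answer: -104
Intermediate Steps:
W(l) = 3*l (W(l) = 2*l + l = 3*l)
J(Y, t) = 2*sqrt(t) (J(Y, t) = sqrt(3*t + t) = sqrt(4*t) = 2*sqrt(t))
-13*J(36, 16) = -26*sqrt(16) = -26*4 = -13*8 = -104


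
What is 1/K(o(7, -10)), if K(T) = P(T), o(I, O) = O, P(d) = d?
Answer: -1/10 ≈ -0.10000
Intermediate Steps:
K(T) = T
1/K(o(7, -10)) = 1/(-10) = -1/10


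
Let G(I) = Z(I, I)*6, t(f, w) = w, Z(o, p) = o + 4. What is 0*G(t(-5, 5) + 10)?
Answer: 0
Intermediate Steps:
Z(o, p) = 4 + o
G(I) = 24 + 6*I (G(I) = (4 + I)*6 = 24 + 6*I)
0*G(t(-5, 5) + 10) = 0*(24 + 6*(5 + 10)) = 0*(24 + 6*15) = 0*(24 + 90) = 0*114 = 0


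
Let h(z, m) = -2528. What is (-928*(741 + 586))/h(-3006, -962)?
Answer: 38483/79 ≈ 487.13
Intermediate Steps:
(-928*(741 + 586))/h(-3006, -962) = -928*(741 + 586)/(-2528) = -928*1327*(-1/2528) = -1231456*(-1/2528) = 38483/79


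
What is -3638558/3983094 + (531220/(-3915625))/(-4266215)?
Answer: -6078173853915208657/6653717943006290625 ≈ -0.91350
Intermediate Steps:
-3638558/3983094 + (531220/(-3915625))/(-4266215) = -3638558*1/3983094 + (531220*(-1/3915625))*(-1/4266215) = -1819279/1991547 - 106244/783125*(-1/4266215) = -1819279/1991547 + 106244/3340979621875 = -6078173853915208657/6653717943006290625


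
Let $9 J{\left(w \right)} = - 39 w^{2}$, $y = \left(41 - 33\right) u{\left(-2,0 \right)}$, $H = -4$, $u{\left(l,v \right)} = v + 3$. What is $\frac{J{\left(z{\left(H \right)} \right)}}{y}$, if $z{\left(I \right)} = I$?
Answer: $- \frac{26}{9} \approx -2.8889$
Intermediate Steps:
$u{\left(l,v \right)} = 3 + v$
$y = 24$ ($y = \left(41 - 33\right) \left(3 + 0\right) = 8 \cdot 3 = 24$)
$J{\left(w \right)} = - \frac{13 w^{2}}{3}$ ($J{\left(w \right)} = \frac{\left(-39\right) w^{2}}{9} = - \frac{13 w^{2}}{3}$)
$\frac{J{\left(z{\left(H \right)} \right)}}{y} = \frac{\left(- \frac{13}{3}\right) \left(-4\right)^{2}}{24} = \left(- \frac{13}{3}\right) 16 \cdot \frac{1}{24} = \left(- \frac{208}{3}\right) \frac{1}{24} = - \frac{26}{9}$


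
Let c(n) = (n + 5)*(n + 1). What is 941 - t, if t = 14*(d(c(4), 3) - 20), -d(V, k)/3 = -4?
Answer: 1053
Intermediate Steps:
c(n) = (1 + n)*(5 + n) (c(n) = (5 + n)*(1 + n) = (1 + n)*(5 + n))
d(V, k) = 12 (d(V, k) = -3*(-4) = 12)
t = -112 (t = 14*(12 - 20) = 14*(-8) = -112)
941 - t = 941 - 1*(-112) = 941 + 112 = 1053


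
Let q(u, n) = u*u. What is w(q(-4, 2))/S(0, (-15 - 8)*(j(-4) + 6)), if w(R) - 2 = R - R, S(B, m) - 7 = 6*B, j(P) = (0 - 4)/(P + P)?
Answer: 2/7 ≈ 0.28571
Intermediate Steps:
j(P) = -2/P (j(P) = -4*1/(2*P) = -2/P)
q(u, n) = u²
S(B, m) = 7 + 6*B
w(R) = 2 (w(R) = 2 + (R - R) = 2 + 0 = 2)
w(q(-4, 2))/S(0, (-15 - 8)*(j(-4) + 6)) = 2/(7 + 6*0) = 2/(7 + 0) = 2/7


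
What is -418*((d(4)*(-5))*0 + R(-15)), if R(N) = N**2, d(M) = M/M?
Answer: -94050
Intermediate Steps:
d(M) = 1
-418*((d(4)*(-5))*0 + R(-15)) = -418*((1*(-5))*0 + (-15)**2) = -418*(-5*0 + 225) = -418*(0 + 225) = -418*225 = -94050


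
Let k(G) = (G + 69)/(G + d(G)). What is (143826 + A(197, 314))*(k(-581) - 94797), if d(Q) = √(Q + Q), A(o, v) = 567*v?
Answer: -17788180563096/583 + 164794368*I*√1162/338723 ≈ -3.0511e+10 + 16584.0*I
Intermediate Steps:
d(Q) = √2*√Q (d(Q) = √(2*Q) = √2*√Q)
k(G) = (69 + G)/(G + √2*√G) (k(G) = (G + 69)/(G + √2*√G) = (69 + G)/(G + √2*√G))
(143826 + A(197, 314))*(k(-581) - 94797) = (143826 + 567*314)*((69 - 581)/(-581 + √2*√(-581)) - 94797) = (143826 + 178038)*(-512/(-581 + √2*(I*√581)) - 94797) = 321864*(-512/(-581 + I*√1162) - 94797) = 321864*(-94797 - 512/(-581 + I*√1162)) = -30511741608 - 164794368/(-581 + I*√1162)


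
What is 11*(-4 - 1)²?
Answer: 275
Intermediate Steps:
11*(-4 - 1)² = 11*(-5)² = 11*25 = 275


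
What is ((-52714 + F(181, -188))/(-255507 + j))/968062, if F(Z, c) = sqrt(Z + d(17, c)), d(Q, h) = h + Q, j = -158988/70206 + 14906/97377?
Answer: 30031383956889/140915556116938110449 - 1139408277*sqrt(10)/281831112233876220898 ≈ 2.1310e-7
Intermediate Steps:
j = -2405880640/1139408277 (j = -158988*1/70206 + 14906*(1/97377) = -26498/11701 + 14906/97377 = -2405880640/1139408277 ≈ -2.1115)
d(Q, h) = Q + h
F(Z, c) = sqrt(17 + Z + c) (F(Z, c) = sqrt(Z + (17 + c)) = sqrt(17 + Z + c))
((-52714 + F(181, -188))/(-255507 + j))/968062 = ((-52714 + sqrt(17 + 181 - 188))/(-255507 - 2405880640/1139408277))/968062 = ((-52714 + sqrt(10))/(-291129196512079/1139408277))*(1/968062) = ((-52714 + sqrt(10))*(-1139408277/291129196512079))*(1/968062) = (60062767913778/291129196512079 - 1139408277*sqrt(10)/291129196512079)*(1/968062) = 30031383956889/140915556116938110449 - 1139408277*sqrt(10)/281831112233876220898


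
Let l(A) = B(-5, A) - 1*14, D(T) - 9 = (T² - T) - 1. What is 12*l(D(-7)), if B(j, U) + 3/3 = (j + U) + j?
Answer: 468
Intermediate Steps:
B(j, U) = -1 + U + 2*j (B(j, U) = -1 + ((j + U) + j) = -1 + ((U + j) + j) = -1 + (U + 2*j) = -1 + U + 2*j)
D(T) = 8 + T² - T (D(T) = 9 + ((T² - T) - 1) = 9 + (-1 + T² - T) = 8 + T² - T)
l(A) = -25 + A (l(A) = (-1 + A + 2*(-5)) - 1*14 = (-1 + A - 10) - 14 = (-11 + A) - 14 = -25 + A)
12*l(D(-7)) = 12*(-25 + (8 + (-7)² - 1*(-7))) = 12*(-25 + (8 + 49 + 7)) = 12*(-25 + 64) = 12*39 = 468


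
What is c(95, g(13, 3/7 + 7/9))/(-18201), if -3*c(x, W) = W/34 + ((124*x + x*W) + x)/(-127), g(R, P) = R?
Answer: -444089/235775754 ≈ -0.0018835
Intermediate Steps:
c(x, W) = -W/102 + 125*x/381 + W*x/381 (c(x, W) = -(W/34 + ((124*x + x*W) + x)/(-127))/3 = -(W*(1/34) + ((124*x + W*x) + x)*(-1/127))/3 = -(W/34 + (125*x + W*x)*(-1/127))/3 = -(W/34 + (-125*x/127 - W*x/127))/3 = -(-125*x/127 + W/34 - W*x/127)/3 = -W/102 + 125*x/381 + W*x/381)
c(95, g(13, 3/7 + 7/9))/(-18201) = (-1/102*13 + (125/381)*95 + (1/381)*13*95)/(-18201) = (-13/102 + 11875/381 + 1235/381)*(-1/18201) = (444089/12954)*(-1/18201) = -444089/235775754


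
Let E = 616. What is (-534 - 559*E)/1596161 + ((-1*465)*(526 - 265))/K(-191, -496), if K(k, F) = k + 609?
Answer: -193862238769/667195298 ≈ -290.56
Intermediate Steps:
K(k, F) = 609 + k
(-534 - 559*E)/1596161 + ((-1*465)*(526 - 265))/K(-191, -496) = (-534 - 559*616)/1596161 + ((-1*465)*(526 - 265))/(609 - 191) = (-534 - 344344)*(1/1596161) - 465*261/418 = -344878*1/1596161 - 121365*1/418 = -344878/1596161 - 121365/418 = -193862238769/667195298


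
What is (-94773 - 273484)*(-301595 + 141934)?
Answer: 58796280877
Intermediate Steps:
(-94773 - 273484)*(-301595 + 141934) = -368257*(-159661) = 58796280877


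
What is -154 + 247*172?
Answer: 42330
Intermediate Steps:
-154 + 247*172 = -154 + 42484 = 42330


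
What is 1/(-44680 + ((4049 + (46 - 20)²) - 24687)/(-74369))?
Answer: -74369/3322786958 ≈ -2.2382e-5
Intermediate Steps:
1/(-44680 + ((4049 + (46 - 20)²) - 24687)/(-74369)) = 1/(-44680 + ((4049 + 26²) - 24687)*(-1/74369)) = 1/(-44680 + ((4049 + 676) - 24687)*(-1/74369)) = 1/(-44680 + (4725 - 24687)*(-1/74369)) = 1/(-44680 - 19962*(-1/74369)) = 1/(-44680 + 19962/74369) = 1/(-3322786958/74369) = -74369/3322786958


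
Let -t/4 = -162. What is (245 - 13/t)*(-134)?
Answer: -10636049/324 ≈ -32827.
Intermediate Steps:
t = 648 (t = -4*(-162) = 648)
(245 - 13/t)*(-134) = (245 - 13/648)*(-134) = (158747/648)*(-134) = -10636049/324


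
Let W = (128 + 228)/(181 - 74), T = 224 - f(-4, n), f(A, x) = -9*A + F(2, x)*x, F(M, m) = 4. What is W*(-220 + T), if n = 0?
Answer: -11392/107 ≈ -106.47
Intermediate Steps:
f(A, x) = -9*A + 4*x
T = 188 (T = 224 - (-9*(-4) + 4*0) = 224 - (36 + 0) = 224 - 1*36 = 224 - 36 = 188)
W = 356/107 ≈ 3.3271
W*(-220 + T) = 356*(-220 + 188)/107 = (356/107)*(-32) = -11392/107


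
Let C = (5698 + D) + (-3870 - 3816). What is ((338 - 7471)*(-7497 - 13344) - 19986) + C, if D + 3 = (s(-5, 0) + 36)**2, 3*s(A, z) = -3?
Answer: 148638101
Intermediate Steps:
s(A, z) = -1 (s(A, z) = (1/3)*(-3) = -1)
D = 1222 (D = -3 + (-1 + 36)**2 = -3 + 35**2 = -3 + 1225 = 1222)
C = -766 (C = (5698 + 1222) + (-3870 - 3816) = 6920 - 7686 = -766)
((338 - 7471)*(-7497 - 13344) - 19986) + C = ((338 - 7471)*(-7497 - 13344) - 19986) - 766 = (-7133*(-20841) - 19986) - 766 = (148658853 - 19986) - 766 = 148638867 - 766 = 148638101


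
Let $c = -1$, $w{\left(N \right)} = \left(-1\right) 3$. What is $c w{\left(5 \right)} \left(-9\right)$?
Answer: $-27$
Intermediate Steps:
$w{\left(N \right)} = -3$
$c w{\left(5 \right)} \left(-9\right) = \left(-1\right) \left(-3\right) \left(-9\right) = 3 \left(-9\right) = -27$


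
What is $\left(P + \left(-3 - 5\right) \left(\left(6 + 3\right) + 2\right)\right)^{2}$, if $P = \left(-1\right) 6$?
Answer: $8836$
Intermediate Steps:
$P = -6$
$\left(P + \left(-3 - 5\right) \left(\left(6 + 3\right) + 2\right)\right)^{2} = \left(-6 + \left(-3 - 5\right) \left(\left(6 + 3\right) + 2\right)\right)^{2} = \left(-6 - 8 \left(9 + 2\right)\right)^{2} = \left(-6 - 88\right)^{2} = \left(-94\right)^{2} = 8836$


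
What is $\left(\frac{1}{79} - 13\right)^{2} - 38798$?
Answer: $- \frac{241085642}{6241} \approx -38629.0$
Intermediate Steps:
$\left(\frac{1}{79} - 13\right)^{2} - 38798 = \left(- \frac{1026}{79}\right)^{2} - 38798 = \frac{1052676}{6241} - 38798 = - \frac{241085642}{6241}$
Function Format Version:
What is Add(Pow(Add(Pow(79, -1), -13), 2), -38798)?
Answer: Rational(-241085642, 6241) ≈ -38629.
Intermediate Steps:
Add(Pow(Add(Pow(79, -1), -13), 2), -38798) = Add(Pow(Add(Rational(1, 79), -13), 2), -38798) = Add(Pow(Rational(-1026, 79), 2), -38798) = Add(Rational(1052676, 6241), -38798) = Rational(-241085642, 6241)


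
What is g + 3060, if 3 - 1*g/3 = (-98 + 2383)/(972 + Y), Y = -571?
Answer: 1223814/401 ≈ 3051.9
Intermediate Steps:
g = -3246/401 (g = 9 - 3*(-98 + 2383)/(972 - 571) = 9 - 6855/401 = -3246/401 ≈ -8.0948)
g + 3060 = -3246/401 + 3060 = 1223814/401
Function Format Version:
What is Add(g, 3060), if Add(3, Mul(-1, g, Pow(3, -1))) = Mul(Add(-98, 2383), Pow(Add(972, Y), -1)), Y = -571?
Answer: Rational(1223814, 401) ≈ 3051.9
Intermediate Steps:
g = Rational(-3246, 401) (g = Add(9, Mul(-3, Mul(Add(-98, 2383), Pow(Add(972, -571), -1)))) = Add(9, Mul(-3, Mul(2285, Pow(401, -1)))) = Add(9, Mul(-3, Mul(2285, Rational(1, 401)))) = Add(9, Mul(-3, Rational(2285, 401))) = Add(9, Rational(-6855, 401)) = Rational(-3246, 401) ≈ -8.0948)
Add(g, 3060) = Add(Rational(-3246, 401), 3060) = Rational(1223814, 401)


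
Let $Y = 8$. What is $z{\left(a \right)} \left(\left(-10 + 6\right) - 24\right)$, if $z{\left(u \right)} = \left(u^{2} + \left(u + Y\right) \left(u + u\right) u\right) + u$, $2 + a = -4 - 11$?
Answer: $138040$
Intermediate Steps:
$a = -17$ ($a = -2 - 15 = -17$)
$z{\left(u \right)} = u + u^{2} + 2 u^{2} \left(8 + u\right)$ ($z{\left(u \right)} = \left(u^{2} + \left(u + 8\right) \left(u + u\right) u\right) + u = \left(u^{2} + \left(8 + u\right) 2 u u\right) + u = \left(u^{2} + 2 u \left(8 + u\right) u\right) + u = \left(u^{2} + 2 u^{2} \left(8 + u\right)\right) + u = u + u^{2} + 2 u^{2} \left(8 + u\right)$)
$z{\left(a \right)} \left(\left(-10 + 6\right) - 24\right) = - 17 \left(1 + 2 \left(-17\right)^{2} + 17 \left(-17\right)\right) \left(\left(-10 + 6\right) - 24\right) = - 17 \left(1 + 2 \cdot 289 - 289\right) \left(-4 - 24\right) = - 17 \left(1 + 578 - 289\right) \left(-28\right) = \left(-17\right) 290 \left(-28\right) = \left(-4930\right) \left(-28\right) = 138040$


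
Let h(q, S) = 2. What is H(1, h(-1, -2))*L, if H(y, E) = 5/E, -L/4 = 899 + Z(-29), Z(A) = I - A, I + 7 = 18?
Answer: -9390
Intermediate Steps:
I = 11 (I = -7 + 18 = 11)
Z(A) = 11 - A
L = -3756 (L = -4*(899 + (11 - 1*(-29))) = -4*(899 + (11 + 29)) = -4*(899 + 40) = -4*939 = -3756)
H(1, h(-1, -2))*L = (5/2)*(-3756) = -9390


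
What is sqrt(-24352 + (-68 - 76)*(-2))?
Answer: 16*I*sqrt(94) ≈ 155.13*I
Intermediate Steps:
sqrt(-24352 + (-68 - 76)*(-2)) = sqrt(-24352 - 144*(-2)) = sqrt(-24352 + 288) = sqrt(-24064) = 16*I*sqrt(94)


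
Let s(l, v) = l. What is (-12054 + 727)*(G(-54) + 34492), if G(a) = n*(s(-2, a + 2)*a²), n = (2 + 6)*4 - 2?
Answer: 1591081036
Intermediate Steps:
n = 30 (n = 8*4 - 2 = 32 - 2 = 30)
G(a) = -60*a² (G(a) = 30*(-2*a²) = -60*a²)
(-12054 + 727)*(G(-54) + 34492) = (-12054 + 727)*(-60*(-54)² + 34492) = -11327*(-60*2916 + 34492) = -11327*(-174960 + 34492) = -11327*(-140468) = 1591081036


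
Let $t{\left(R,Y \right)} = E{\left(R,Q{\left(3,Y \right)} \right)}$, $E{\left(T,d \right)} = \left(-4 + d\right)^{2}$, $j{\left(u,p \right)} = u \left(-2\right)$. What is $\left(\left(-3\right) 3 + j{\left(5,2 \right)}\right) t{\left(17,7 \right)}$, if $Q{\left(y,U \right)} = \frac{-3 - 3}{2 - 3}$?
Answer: $-76$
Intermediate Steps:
$j{\left(u,p \right)} = - 2 u$
$Q{\left(y,U \right)} = 6$ ($Q{\left(y,U \right)} = - \frac{6}{-1} = \left(-6\right) \left(-1\right) = 6$)
$t{\left(R,Y \right)} = 4$ ($t{\left(R,Y \right)} = \left(-4 + 6\right)^{2} = 2^{2} = 4$)
$\left(\left(-3\right) 3 + j{\left(5,2 \right)}\right) t{\left(17,7 \right)} = \left(\left(-3\right) 3 - 10\right) 4 = \left(-9 - 10\right) 4 = \left(-19\right) 4 = -76$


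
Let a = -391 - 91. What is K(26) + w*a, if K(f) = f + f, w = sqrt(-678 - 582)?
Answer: 52 - 2892*I*sqrt(35) ≈ 52.0 - 17109.0*I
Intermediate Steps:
a = -482
w = 6*I*sqrt(35) (w = sqrt(-1260) = 6*I*sqrt(35) ≈ 35.496*I)
K(f) = 2*f
K(26) + w*a = 2*26 + (6*I*sqrt(35))*(-482) = 52 - 2892*I*sqrt(35)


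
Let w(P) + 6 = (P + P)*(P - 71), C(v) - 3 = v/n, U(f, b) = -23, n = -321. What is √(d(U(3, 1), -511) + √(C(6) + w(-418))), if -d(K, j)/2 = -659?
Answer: √(15089782 + 107*√4680362435)/107 ≈ 44.242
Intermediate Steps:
C(v) = 3 - v/321 (C(v) = 3 + v/(-321) = 3 + v*(-1/321) = 3 - v/321)
d(K, j) = 1318 (d(K, j) = -2*(-659) = 1318)
w(P) = -6 + 2*P*(-71 + P) (w(P) = -6 + (P + P)*(P - 71) = -6 + (2*P)*(-71 + P) = -6 + 2*P*(-71 + P))
√(d(U(3, 1), -511) + √(C(6) + w(-418))) = √(1318 + √((3 - 1/321*6) + (-6 - 142*(-418) + 2*(-418)²))) = √(1318 + √((3 - 2/107) + (-6 + 59356 + 2*174724))) = √(1318 + √(319/107 + (-6 + 59356 + 349448))) = √(1318 + √(319/107 + 408798)) = √(1318 + √(43741705/107)) = √(1318 + √4680362435/107)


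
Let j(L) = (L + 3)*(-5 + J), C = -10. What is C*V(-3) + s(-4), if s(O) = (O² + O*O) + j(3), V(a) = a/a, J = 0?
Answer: -8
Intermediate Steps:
j(L) = -15 - 5*L (j(L) = (L + 3)*(-5 + 0) = (3 + L)*(-5) = -15 - 5*L)
V(a) = 1
s(O) = -30 + 2*O² (s(O) = (O² + O*O) + (-15 - 5*3) = (O² + O²) + (-15 - 15) = 2*O² - 30 = -30 + 2*O²)
C*V(-3) + s(-4) = -10*1 + (-30 + 2*(-4)²) = -10 + (-30 + 2*16) = -10 + (-30 + 32) = -10 + 2 = -8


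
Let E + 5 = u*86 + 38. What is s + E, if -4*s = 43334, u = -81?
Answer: -35533/2 ≈ -17767.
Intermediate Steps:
s = -21667/2 (s = -¼*43334 = -21667/2 ≈ -10834.)
E = -6933 (E = -5 + (-81*86 + 38) = -5 + (-6966 + 38) = -5 - 6928 = -6933)
s + E = -21667/2 - 6933 = -35533/2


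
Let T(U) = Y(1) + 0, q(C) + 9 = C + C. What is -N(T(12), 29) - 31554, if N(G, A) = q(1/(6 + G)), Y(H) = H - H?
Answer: -94636/3 ≈ -31545.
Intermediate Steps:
Y(H) = 0
q(C) = -9 + 2*C (q(C) = -9 + (C + C) = -9 + 2*C)
T(U) = 0 (T(U) = 0 + 0 = 0)
N(G, A) = -9 + 2/(6 + G)
-N(T(12), 29) - 31554 = -(-52 - 9*0)/(6 + 0) - 31554 = -(-52 + 0)/6 - 31554 = -(-52)/6 - 31554 = -1*(-26/3) - 31554 = 26/3 - 31554 = -94636/3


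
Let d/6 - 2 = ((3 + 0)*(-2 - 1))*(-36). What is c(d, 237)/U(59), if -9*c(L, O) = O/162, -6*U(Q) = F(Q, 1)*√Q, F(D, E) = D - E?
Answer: 79*√59/277182 ≈ 0.0021892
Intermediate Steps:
U(Q) = -√Q*(-1 + Q)/6 (U(Q) = -(Q - 1*1)*√Q/6 = -(Q - 1)*√Q/6 = -(-1 + Q)*√Q/6 = -√Q*(-1 + Q)/6)
d = 1956 (d = 12 + 6*(((3 + 0)*(-2 - 1))*(-36)) = 12 + 6*((3*(-3))*(-36)) = 12 + 6*(-9*(-36)) = 12 + 6*324 = 12 + 1944 = 1956)
c(L, O) = -O/1458 (c(L, O) = -O/(9*162) = -O/1458)
c(d, 237)/U(59) = (-1/1458*237)/((√59*(1 - 1*59)/6)) = -79*6*√59/(59*(1 - 59))/486 = -79*(-3*√59/1711)/486 = -(-79)*√59/277182 = 79*√59/277182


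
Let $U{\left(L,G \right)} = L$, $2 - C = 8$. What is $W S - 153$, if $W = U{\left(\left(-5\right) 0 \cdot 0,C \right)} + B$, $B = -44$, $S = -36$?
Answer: $1431$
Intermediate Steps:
$C = -6$ ($C = 2 - 8 = -6$)
$W = -44$ ($W = \left(-5\right) 0 \cdot 0 - 44 = 0 \cdot 0 - 44 = 0 - 44 = -44$)
$W S - 153 = \left(-44\right) \left(-36\right) - 153 = 1584 - 153 = 1431$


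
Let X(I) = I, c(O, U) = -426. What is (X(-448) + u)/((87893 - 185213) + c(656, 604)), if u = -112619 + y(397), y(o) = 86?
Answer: 10271/8886 ≈ 1.1559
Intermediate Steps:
u = -112533 (u = -112619 + 86 = -112533)
(X(-448) + u)/((87893 - 185213) + c(656, 604)) = (-448 - 112533)/((87893 - 185213) - 426) = -112981/(-97320 - 426) = -112981/(-97746) = -112981*(-1/97746) = 10271/8886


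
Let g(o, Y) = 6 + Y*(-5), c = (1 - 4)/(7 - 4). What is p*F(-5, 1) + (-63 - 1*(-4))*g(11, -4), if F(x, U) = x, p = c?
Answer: -1529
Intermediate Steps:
c = -1 (c = -3/3 = -3*1/3 = -1)
p = -1
g(o, Y) = 6 - 5*Y
p*F(-5, 1) + (-63 - 1*(-4))*g(11, -4) = -1*(-5) + (-63 - 1*(-4))*(6 - 5*(-4)) = 5 + (-63 + 4)*(6 + 20) = 5 - 59*26 = 5 - 1534 = -1529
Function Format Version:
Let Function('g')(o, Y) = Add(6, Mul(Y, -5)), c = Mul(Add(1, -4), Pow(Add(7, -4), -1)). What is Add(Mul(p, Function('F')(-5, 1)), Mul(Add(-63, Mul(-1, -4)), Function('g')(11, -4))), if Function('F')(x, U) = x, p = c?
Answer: -1529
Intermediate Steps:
c = -1 (c = Mul(-3, Pow(3, -1)) = Mul(-3, Rational(1, 3)) = -1)
p = -1
Function('g')(o, Y) = Add(6, Mul(-5, Y))
Add(Mul(p, Function('F')(-5, 1)), Mul(Add(-63, Mul(-1, -4)), Function('g')(11, -4))) = Add(Mul(-1, -5), Mul(Add(-63, Mul(-1, -4)), Add(6, Mul(-5, -4)))) = Add(5, Mul(Add(-63, 4), Add(6, 20))) = Add(5, Mul(-59, 26)) = Add(5, -1534) = -1529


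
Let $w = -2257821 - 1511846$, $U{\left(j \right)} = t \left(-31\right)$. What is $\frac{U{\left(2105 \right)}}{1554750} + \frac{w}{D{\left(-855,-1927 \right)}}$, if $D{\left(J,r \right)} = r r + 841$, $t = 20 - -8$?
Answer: $- \frac{586411366781}{577460580750} \approx -1.0155$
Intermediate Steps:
$t = 28$ ($t = 20 + 8 = 28$)
$U{\left(j \right)} = -868$ ($U{\left(j \right)} = 28 \left(-31\right) = -868$)
$D{\left(J,r \right)} = 841 + r^{2}$ ($D{\left(J,r \right)} = r^{2} + 841 = 841 + r^{2}$)
$w = -3769667$ ($w = -2257821 - 1511846 = -3769667$)
$\frac{U{\left(2105 \right)}}{1554750} + \frac{w}{D{\left(-855,-1927 \right)}} = - \frac{868}{1554750} - \frac{3769667}{841 + \left(-1927\right)^{2}} = \left(-868\right) \frac{1}{1554750} - \frac{3769667}{841 + 3713329} = - \frac{434}{777375} - \frac{3769667}{3714170} = - \frac{586411366781}{577460580750}$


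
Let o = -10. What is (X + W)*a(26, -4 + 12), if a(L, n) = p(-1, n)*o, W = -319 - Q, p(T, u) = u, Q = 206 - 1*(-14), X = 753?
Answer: -17120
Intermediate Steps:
Q = 220 (Q = 206 + 14 = 220)
W = -539 (W = -319 - 1*220 = -319 - 220 = -539)
a(L, n) = -10*n (a(L, n) = n*(-10) = -10*n)
(X + W)*a(26, -4 + 12) = (753 - 539)*(-10*(-4 + 12)) = 214*(-10*8) = 214*(-80) = -17120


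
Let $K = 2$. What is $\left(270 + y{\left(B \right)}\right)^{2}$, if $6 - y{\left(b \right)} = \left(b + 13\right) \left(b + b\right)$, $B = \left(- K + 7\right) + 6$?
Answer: $63504$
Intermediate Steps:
$B = 11$ ($B = \left(\left(-1\right) 2 + 7\right) + 6 = \left(-2 + 7\right) + 6 = 5 + 6 = 11$)
$y{\left(b \right)} = 6 - 2 b \left(13 + b\right)$ ($y{\left(b \right)} = 6 - \left(b + 13\right) \left(b + b\right) = 6 - \left(13 + b\right) 2 b = 6 - 2 b \left(13 + b\right)$)
$\left(270 + y{\left(B \right)}\right)^{2} = \left(270 - \left(280 + 242\right)\right)^{2} = \left(270 - 522\right)^{2} = \left(-252\right)^{2} = 63504$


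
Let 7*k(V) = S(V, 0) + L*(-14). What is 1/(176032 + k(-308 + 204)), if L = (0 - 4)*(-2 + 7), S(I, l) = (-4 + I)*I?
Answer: 7/1243736 ≈ 5.6282e-6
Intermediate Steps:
S(I, l) = I*(-4 + I)
L = -20 (L = -4*5 = -20)
k(V) = 40 + V*(-4 + V)/7 (k(V) = (V*(-4 + V) - 20*(-14))/7 = (V*(-4 + V) + 280)/7 = (280 + V*(-4 + V))/7 = 40 + V*(-4 + V)/7)
1/(176032 + k(-308 + 204)) = 1/(176032 + (40 + (-308 + 204)*(-4 + (-308 + 204))/7)) = 1/(176032 + (40 + (⅐)*(-104)*(-4 - 104))) = 1/(176032 + (40 + (⅐)*(-104)*(-108))) = 1/(176032 + (40 + 11232/7)) = 1/(176032 + 11512/7) = 1/(1243736/7) = 7/1243736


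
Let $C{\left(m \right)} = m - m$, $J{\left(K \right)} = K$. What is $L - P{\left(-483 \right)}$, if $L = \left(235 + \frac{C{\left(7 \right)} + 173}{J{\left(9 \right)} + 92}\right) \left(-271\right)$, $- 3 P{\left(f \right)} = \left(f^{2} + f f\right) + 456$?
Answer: $\frac{9244410}{101} \approx 91529.0$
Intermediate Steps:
$C{\left(m \right)} = 0$
$P{\left(f \right)} = -152 - \frac{2 f^{2}}{3}$ ($P{\left(f \right)} = - \frac{\left(f^{2} + f f\right) + 456}{3} = - \frac{\left(f^{2} + f^{2}\right) + 456}{3} = - \frac{2 f^{2} + 456}{3} = - \frac{456 + 2 f^{2}}{3} = -152 - \frac{2 f^{2}}{3}$)
$L = - \frac{6479068}{101}$ ($L = \left(235 + \frac{0 + 173}{9 + 92}\right) \left(-271\right) = \left(235 + \frac{173}{101}\right) \left(-271\right) = \frac{23908}{101} \left(-271\right) = - \frac{6479068}{101} \approx -64149.0$)
$L - P{\left(-483 \right)} = - \frac{6479068}{101} - \left(-152 - \frac{2 \left(-483\right)^{2}}{3}\right) = - \frac{6479068}{101} - \left(-152 - 155526\right) = - \frac{6479068}{101} - -155678 = - \frac{6479068}{101} + 155678 = \frac{9244410}{101}$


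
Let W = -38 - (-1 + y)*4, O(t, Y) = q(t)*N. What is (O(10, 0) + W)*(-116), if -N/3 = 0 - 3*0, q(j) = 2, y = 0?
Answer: 3944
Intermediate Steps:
N = 0 (N = -3*(0 - 3*0) = -3*(0 + 0) = -3*0 = 0)
O(t, Y) = 0 (O(t, Y) = 2*0 = 0)
W = -34 (W = -38 - (-1 + 0)*4 = -38 - (-1)*4 = -38 - 1*(-4) = -38 + 4 = -34)
(O(10, 0) + W)*(-116) = (0 - 34)*(-116) = -34*(-116) = 3944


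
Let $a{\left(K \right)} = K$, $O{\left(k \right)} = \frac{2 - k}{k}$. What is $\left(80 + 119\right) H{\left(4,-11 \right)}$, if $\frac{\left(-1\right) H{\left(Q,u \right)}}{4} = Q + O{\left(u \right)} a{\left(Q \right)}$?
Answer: $\frac{6368}{11} \approx 578.91$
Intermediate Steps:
$O{\left(k \right)} = \frac{2 - k}{k}$
$H{\left(Q,u \right)} = - 4 Q - \frac{4 Q \left(2 - u\right)}{u}$ ($H{\left(Q,u \right)} = - 4 \left(Q + \frac{2 - u}{u} Q\right) = - 4 \left(Q + \frac{Q \left(2 - u\right)}{u}\right) = - 4 Q - \frac{4 Q \left(2 - u\right)}{u}$)
$\left(80 + 119\right) H{\left(4,-11 \right)} = \left(80 + 119\right) \left(\left(-8\right) 4 \frac{1}{-11}\right) = 199 \left(\left(-8\right) 4 \left(- \frac{1}{11}\right)\right) = 199 \cdot \frac{32}{11} = \frac{6368}{11}$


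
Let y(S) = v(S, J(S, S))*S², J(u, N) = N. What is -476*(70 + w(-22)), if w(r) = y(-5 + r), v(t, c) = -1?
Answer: 313684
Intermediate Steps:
y(S) = -S²
w(r) = -(-5 + r)²
-476*(70 + w(-22)) = -476*(70 - (-5 - 22)²) = -476*(70 - 1*(-27)²) = -476*(70 - 1*729) = -476*(70 - 729) = -476*(-659) = 313684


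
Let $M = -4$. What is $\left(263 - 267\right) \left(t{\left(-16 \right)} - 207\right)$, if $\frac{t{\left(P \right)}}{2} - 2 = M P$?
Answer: $300$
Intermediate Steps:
$t{\left(P \right)} = 4 - 8 P$ ($t{\left(P \right)} = 4 + 2 \left(- 4 P\right) = 4 - 8 P$)
$\left(263 - 267\right) \left(t{\left(-16 \right)} - 207\right) = \left(263 - 267\right) \left(\left(4 - -128\right) - 207\right) = - 4 \left(\left(4 + 128\right) + \left(-210 + 3\right)\right) = - 4 \left(132 - 207\right) = \left(-4\right) \left(-75\right) = 300$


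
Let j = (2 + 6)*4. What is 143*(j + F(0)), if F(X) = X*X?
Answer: 4576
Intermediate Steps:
F(X) = X²
j = 32 (j = 8*4 = 32)
143*(j + F(0)) = 143*(32 + 0²) = 143*(32 + 0) = 143*32 = 4576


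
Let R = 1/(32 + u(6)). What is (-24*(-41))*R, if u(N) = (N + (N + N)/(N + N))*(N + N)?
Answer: 246/29 ≈ 8.4828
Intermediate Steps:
u(N) = 2*N*(1 + N) (u(N) = (N + (2*N)/((2*N)))*(2*N) = (N + (1/(2*N))*(2*N))*(2*N) = (N + 1)*(2*N) = (1 + N)*(2*N) = 2*N*(1 + N))
R = 1/116 (R = 1/(32 + 2*6*(1 + 6)) = 1/(32 + 2*6*7) = 1/(32 + 84) = 1/116 ≈ 0.0086207)
(-24*(-41))*R = -24*(-41)*(1/116) = 984*(1/116) = 246/29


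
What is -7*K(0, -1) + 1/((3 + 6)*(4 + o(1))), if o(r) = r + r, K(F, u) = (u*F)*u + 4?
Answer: -1511/54 ≈ -27.981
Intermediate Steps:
K(F, u) = 4 + F*u² (K(F, u) = (F*u)*u + 4 = F*u² + 4 = 4 + F*u²)
o(r) = 2*r
-7*K(0, -1) + 1/((3 + 6)*(4 + o(1))) = -7*(4 + 0*(-1)²) + 1/((3 + 6)*(4 + 2*1)) = -7*(4 + 0*1) + 1/(9*(4 + 2)) = -7*(4 + 0) + 1/(9*6) = -7*4 + 1/54 = -28 + 1/54 = -1511/54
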